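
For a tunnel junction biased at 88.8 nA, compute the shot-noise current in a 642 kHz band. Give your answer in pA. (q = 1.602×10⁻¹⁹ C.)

I_n = √(2qI·B)
2qI·B = 2 × 1.602×10⁻¹⁹ × 8.88×10⁻⁸ × 6.42×10⁵ = 1.83×10⁻²⁰ A²
I_n = √(1.83×10⁻²⁰) = 1.35×10⁻¹⁰ A = 135 pA

135 pA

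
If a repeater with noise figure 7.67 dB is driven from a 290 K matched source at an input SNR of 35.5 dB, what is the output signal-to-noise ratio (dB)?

By definition F = SNR_in/SNR_out, so in dB: SNR_out = SNR_in − NF
SNR_out = 35.5 − 7.67 = 27.83 dB

27.83 dB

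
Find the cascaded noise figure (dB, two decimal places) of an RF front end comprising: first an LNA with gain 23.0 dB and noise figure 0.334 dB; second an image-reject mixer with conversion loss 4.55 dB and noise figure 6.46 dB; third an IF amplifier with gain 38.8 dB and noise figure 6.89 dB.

Convert to linear (a loss of L dB is a gain of −L dB): F_i = 10^(NF_i/10), G_i = 10^(G_i,dB/10)
  Stage 1: F_1 = 10^(0.334/10) = 1.080, G_1 = 10^(23.0/10) = 199.5
  Stage 2: F_2 = 10^(6.46/10) = 4.426, G_2 = 10^(−4.55/10) = 0.3508
  Stage 3: F_3 = 10^(6.89/10) = 4.887, G_3 = 10^(38.8/10) = 7586
Friis cascade:
  F = 1.080 + (4.426 − 1)/199.5 + (4.887 − 1)/69.98 = 1.153
NF = 10 log₁₀(1.153) = 0.62 dB

0.62 dB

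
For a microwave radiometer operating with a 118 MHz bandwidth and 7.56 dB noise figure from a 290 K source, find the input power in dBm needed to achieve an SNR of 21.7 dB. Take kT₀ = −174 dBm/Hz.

−64.0 dBm

Sensitivity = −174 + 10 log₁₀(B) + NF + SNR_min
= −174 + 80.72 + 7.56 + 21.7
= −64.02 dBm → −64.0 dBm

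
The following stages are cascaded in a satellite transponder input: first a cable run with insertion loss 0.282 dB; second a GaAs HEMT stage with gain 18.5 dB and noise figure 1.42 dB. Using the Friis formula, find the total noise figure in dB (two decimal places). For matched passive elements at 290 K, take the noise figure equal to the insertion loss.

Convert to linear (a loss of L dB is a gain of −L dB): F_i = 10^(NF_i/10), G_i = 10^(G_i,dB/10)
  Stage 1: F_1 = 10^(0.282/10) = 1.067, G_1 = 10^(−0.282/10) = 0.9371
  Stage 2: F_2 = 10^(1.42/10) = 1.387, G_2 = 10^(18.5/10) = 70.79
Friis cascade:
  F = 1.067 + (1.387 − 1)/0.9371 = 1.480
NF = 10 log₁₀(1.480) = 1.70 dB

1.70 dB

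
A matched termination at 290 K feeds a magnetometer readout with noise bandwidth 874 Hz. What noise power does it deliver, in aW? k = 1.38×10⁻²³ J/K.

3.50 aW

P_n = kTB = 1.38×10⁻²³ × 290 × 8.74×10² = 3.50×10⁻¹⁸ W = 3.50 aW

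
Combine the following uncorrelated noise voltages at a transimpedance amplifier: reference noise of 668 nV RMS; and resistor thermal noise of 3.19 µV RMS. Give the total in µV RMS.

Uncorrelated sources add in power (mean-square): V_tot = √(ΣV_i²)
V_tot = √[(6.68×10⁻⁷)² + (3.19×10⁻⁶)²] = 3.26×10⁻⁶ V = 3.26 µV

3.26 µV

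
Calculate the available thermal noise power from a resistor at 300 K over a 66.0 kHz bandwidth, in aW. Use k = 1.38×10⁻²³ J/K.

273 aW

P_n = kTB = 1.38×10⁻²³ × 300 × 6.60×10⁴ = 2.73×10⁻¹⁶ W = 273 aW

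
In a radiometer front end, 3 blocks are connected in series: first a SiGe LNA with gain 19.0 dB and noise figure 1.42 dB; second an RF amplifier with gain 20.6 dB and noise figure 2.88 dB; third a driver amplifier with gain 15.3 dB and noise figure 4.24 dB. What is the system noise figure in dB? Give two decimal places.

1.46 dB

Convert to linear (a loss of L dB is a gain of −L dB): F_i = 10^(NF_i/10), G_i = 10^(G_i,dB/10)
  Stage 1: F_1 = 10^(1.42/10) = 1.387, G_1 = 10^(19.0/10) = 79.43
  Stage 2: F_2 = 10^(2.88/10) = 1.941, G_2 = 10^(20.6/10) = 114.8
  Stage 3: F_3 = 10^(4.24/10) = 2.655, G_3 = 10^(15.3/10) = 33.88
Friis cascade:
  F = 1.387 + (1.941 − 1)/79.43 + (2.655 − 1)/9120 = 1.399
NF = 10 log₁₀(1.399) = 1.46 dB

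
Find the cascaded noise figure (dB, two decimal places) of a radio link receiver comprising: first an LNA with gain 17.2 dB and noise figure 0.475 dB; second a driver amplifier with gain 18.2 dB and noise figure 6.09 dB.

Convert to linear (a loss of L dB is a gain of −L dB): F_i = 10^(NF_i/10), G_i = 10^(G_i,dB/10)
  Stage 1: F_1 = 10^(0.475/10) = 1.116, G_1 = 10^(17.2/10) = 52.48
  Stage 2: F_2 = 10^(6.09/10) = 4.064, G_2 = 10^(18.2/10) = 66.07
Friis cascade:
  F = 1.116 + (4.064 − 1)/52.48 = 1.174
NF = 10 log₁₀(1.174) = 0.70 dB

0.70 dB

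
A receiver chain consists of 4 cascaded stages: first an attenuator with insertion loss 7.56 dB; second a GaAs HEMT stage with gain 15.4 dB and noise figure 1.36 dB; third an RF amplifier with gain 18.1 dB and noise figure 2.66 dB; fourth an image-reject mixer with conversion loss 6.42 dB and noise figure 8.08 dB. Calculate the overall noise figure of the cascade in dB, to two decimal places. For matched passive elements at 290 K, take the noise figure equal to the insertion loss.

Convert to linear (a loss of L dB is a gain of −L dB): F_i = 10^(NF_i/10), G_i = 10^(G_i,dB/10)
  Stage 1: F_1 = 10^(7.56/10) = 5.702, G_1 = 10^(−7.56/10) = 0.1754
  Stage 2: F_2 = 10^(1.36/10) = 1.368, G_2 = 10^(15.4/10) = 34.67
  Stage 3: F_3 = 10^(2.66/10) = 1.845, G_3 = 10^(18.1/10) = 64.57
  Stage 4: F_4 = 10^(8.08/10) = 6.427, G_4 = 10^(−6.42/10) = 0.2280
Friis cascade:
  F = 5.702 + (1.368 − 1)/0.1754 + (1.845 − 1)/6.081 + (6.427 − 1)/392.6 = 7.951
NF = 10 log₁₀(7.951) = 9.00 dB

9.00 dB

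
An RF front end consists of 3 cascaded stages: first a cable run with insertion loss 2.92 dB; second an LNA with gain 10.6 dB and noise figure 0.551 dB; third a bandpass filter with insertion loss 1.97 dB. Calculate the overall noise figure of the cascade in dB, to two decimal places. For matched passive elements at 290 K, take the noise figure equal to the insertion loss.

Convert to linear (a loss of L dB is a gain of −L dB): F_i = 10^(NF_i/10), G_i = 10^(G_i,dB/10)
  Stage 1: F_1 = 10^(2.92/10) = 1.959, G_1 = 10^(−2.92/10) = 0.5105
  Stage 2: F_2 = 10^(0.551/10) = 1.135, G_2 = 10^(10.6/10) = 11.48
  Stage 3: F_3 = 10^(1.97/10) = 1.574, G_3 = 10^(−1.97/10) = 0.6353
Friis cascade:
  F = 1.959 + (1.135 − 1)/0.5105 + (1.574 − 1)/5.861 = 2.322
NF = 10 log₁₀(2.322) = 3.66 dB

3.66 dB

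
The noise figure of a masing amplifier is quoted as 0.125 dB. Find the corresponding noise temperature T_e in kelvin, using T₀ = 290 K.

F = 10^(0.125/10) = 1.0292
T_e = (F − 1)·T₀ = (1.0292 − 1) × 290 = 8.47 K

8.47 K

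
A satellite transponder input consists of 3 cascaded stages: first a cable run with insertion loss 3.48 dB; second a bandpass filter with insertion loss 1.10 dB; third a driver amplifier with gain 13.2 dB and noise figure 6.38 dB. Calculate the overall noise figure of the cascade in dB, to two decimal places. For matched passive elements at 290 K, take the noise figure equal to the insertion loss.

10.96 dB

Convert to linear (a loss of L dB is a gain of −L dB): F_i = 10^(NF_i/10), G_i = 10^(G_i,dB/10)
  Stage 1: F_1 = 10^(3.48/10) = 2.228, G_1 = 10^(−3.48/10) = 0.4487
  Stage 2: F_2 = 10^(1.10/10) = 1.288, G_2 = 10^(−1.10/10) = 0.7762
  Stage 3: F_3 = 10^(6.38/10) = 4.345, G_3 = 10^(13.2/10) = 20.89
Friis cascade:
  F = 2.228 + (1.288 − 1)/0.4487 + (4.345 − 1)/0.3483 = 12.47
NF = 10 log₁₀(12.47) = 10.96 dB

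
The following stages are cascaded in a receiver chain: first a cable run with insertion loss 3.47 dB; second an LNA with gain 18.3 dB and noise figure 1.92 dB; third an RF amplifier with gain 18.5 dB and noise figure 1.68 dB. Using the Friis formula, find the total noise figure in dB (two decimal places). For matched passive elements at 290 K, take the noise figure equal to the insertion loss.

Convert to linear (a loss of L dB is a gain of −L dB): F_i = 10^(NF_i/10), G_i = 10^(G_i,dB/10)
  Stage 1: F_1 = 10^(3.47/10) = 2.223, G_1 = 10^(−3.47/10) = 0.4498
  Stage 2: F_2 = 10^(1.92/10) = 1.556, G_2 = 10^(18.3/10) = 67.61
  Stage 3: F_3 = 10^(1.68/10) = 1.472, G_3 = 10^(18.5/10) = 70.79
Friis cascade:
  F = 2.223 + (1.556 − 1)/0.4498 + (1.472 − 1)/30.41 = 3.475
NF = 10 log₁₀(3.475) = 5.41 dB

5.41 dB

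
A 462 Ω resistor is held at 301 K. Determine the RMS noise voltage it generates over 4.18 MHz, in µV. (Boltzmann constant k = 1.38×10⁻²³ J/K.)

5.66 µV

V_n = √(4kTRB)
4kTRB = 4 × 1.38×10⁻²³ × 301 × 4.62×10² × 4.18×10⁶ = 3.21×10⁻¹¹ V²
V_n = √(3.21×10⁻¹¹) = 5.66×10⁻⁶ V = 5.66 µV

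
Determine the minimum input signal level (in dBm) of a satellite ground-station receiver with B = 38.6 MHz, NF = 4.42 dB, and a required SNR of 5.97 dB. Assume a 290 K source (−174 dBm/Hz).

Sensitivity = −174 + 10 log₁₀(B) + NF + SNR_min
= −174 + 75.87 + 4.42 + 5.97
= −87.74 dBm → −87.7 dBm

−87.7 dBm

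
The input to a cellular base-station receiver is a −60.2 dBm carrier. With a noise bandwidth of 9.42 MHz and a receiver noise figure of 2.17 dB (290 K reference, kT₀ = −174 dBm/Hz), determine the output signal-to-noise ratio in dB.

Noise floor: N = −174 + 10 log₁₀(B) + NF
10 log₁₀(9.42×10⁶) = 69.74 dB
N = −174 + 69.74 + 2.17 = −102.09 dBm
SNR = P_sig − N = −60.2 − (−102.09) = 41.89 dB → 41.9 dB

41.9 dB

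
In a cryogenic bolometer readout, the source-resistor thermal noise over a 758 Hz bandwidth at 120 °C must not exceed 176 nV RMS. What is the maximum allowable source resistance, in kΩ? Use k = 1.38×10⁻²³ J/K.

1.88 kΩ

T = 120 °C + 273.15 = 393.15 K
Johnson–Nyquist: V_n = √(4kTRB) ⇒ R = V_n² / (4kTB)
4kTB = 4 × 1.38×10⁻²³ × 393.15 × 7.58×10² = 1.65×10⁻¹⁷
R = (1.76×10⁻⁷)² / 1.65×10⁻¹⁷ = 1.88×10³ Ω = 1.88 kΩ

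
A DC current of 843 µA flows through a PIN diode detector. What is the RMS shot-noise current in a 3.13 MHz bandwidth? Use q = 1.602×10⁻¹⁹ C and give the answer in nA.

I_n = √(2qI·B)
2qI·B = 2 × 1.602×10⁻¹⁹ × 8.43×10⁻⁴ × 3.13×10⁶ = 8.45×10⁻¹⁶ A²
I_n = √(8.45×10⁻¹⁶) = 2.91×10⁻⁸ A = 29.1 nA

29.1 nA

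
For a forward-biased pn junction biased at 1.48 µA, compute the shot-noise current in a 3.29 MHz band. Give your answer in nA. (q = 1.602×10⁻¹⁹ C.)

1.25 nA

I_n = √(2qI·B)
2qI·B = 2 × 1.602×10⁻¹⁹ × 1.48×10⁻⁶ × 3.29×10⁶ = 1.56×10⁻¹⁸ A²
I_n = √(1.56×10⁻¹⁸) = 1.25×10⁻⁹ A = 1.25 nA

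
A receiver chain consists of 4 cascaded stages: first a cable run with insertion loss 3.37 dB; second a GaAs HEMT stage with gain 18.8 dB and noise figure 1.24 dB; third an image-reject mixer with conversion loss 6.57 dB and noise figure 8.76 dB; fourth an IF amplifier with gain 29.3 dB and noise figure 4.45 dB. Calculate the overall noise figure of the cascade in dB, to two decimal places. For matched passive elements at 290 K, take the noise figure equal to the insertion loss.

5.20 dB

Convert to linear (a loss of L dB is a gain of −L dB): F_i = 10^(NF_i/10), G_i = 10^(G_i,dB/10)
  Stage 1: F_1 = 10^(3.37/10) = 2.173, G_1 = 10^(−3.37/10) = 0.4603
  Stage 2: F_2 = 10^(1.24/10) = 1.330, G_2 = 10^(18.8/10) = 75.86
  Stage 3: F_3 = 10^(8.76/10) = 7.516, G_3 = 10^(−6.57/10) = 0.2203
  Stage 4: F_4 = 10^(4.45/10) = 2.786, G_4 = 10^(29.3/10) = 851.1
Friis cascade:
  F = 2.173 + (1.330 − 1)/0.4603 + (7.516 − 1)/34.91 + (2.786 − 1)/7.691 = 3.310
NF = 10 log₁₀(3.310) = 5.20 dB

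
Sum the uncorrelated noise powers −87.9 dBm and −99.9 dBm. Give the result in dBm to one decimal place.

−87.6 dBm

Convert to linear, add, convert back:
P₁ = 1.62×10⁻¹² W, P₂ = 1.02×10⁻¹³ W
P_tot = 1.72×10⁻¹² W → 10 log₁₀(P_tot / 10⁻³) = −87.6 dBm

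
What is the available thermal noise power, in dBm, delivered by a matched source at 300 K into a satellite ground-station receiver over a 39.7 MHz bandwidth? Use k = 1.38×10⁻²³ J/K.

−97.8 dBm

P_n = kTB = 1.38×10⁻²³ × 300 × 3.97×10⁷ = 1.64×10⁻¹³ W
In dBm: 10 log₁₀(1.64×10⁻¹³ / 10⁻³) = −97.8 dBm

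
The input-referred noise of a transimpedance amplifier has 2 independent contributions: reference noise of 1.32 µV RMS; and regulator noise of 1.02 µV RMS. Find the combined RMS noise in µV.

Uncorrelated sources add in power (mean-square): V_tot = √(ΣV_i²)
V_tot = √[(1.32×10⁻⁶)² + (1.02×10⁻⁶)²] = 1.67×10⁻⁶ V = 1.67 µV

1.67 µV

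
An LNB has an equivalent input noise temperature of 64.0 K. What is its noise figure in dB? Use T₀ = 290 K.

0.866 dB

F = 1 + T_e/T₀ = 1 + 64.0/290 = 1.22069
NF = 10 log₁₀(1.22069) = 0.866 dB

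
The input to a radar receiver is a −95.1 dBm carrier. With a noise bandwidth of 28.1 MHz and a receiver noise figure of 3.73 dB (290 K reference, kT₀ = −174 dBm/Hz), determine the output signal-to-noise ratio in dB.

0.7 dB

Noise floor: N = −174 + 10 log₁₀(B) + NF
10 log₁₀(2.81×10⁷) = 74.49 dB
N = −174 + 74.49 + 3.73 = −95.78 dBm
SNR = P_sig − N = −95.1 − (−95.78) = 0.68 dB → 0.7 dB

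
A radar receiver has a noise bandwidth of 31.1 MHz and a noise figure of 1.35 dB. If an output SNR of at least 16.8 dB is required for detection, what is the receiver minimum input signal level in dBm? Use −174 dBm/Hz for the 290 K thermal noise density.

−80.9 dBm

Sensitivity = −174 + 10 log₁₀(B) + NF + SNR_min
= −174 + 74.93 + 1.35 + 16.8
= −80.92 dBm → −80.9 dBm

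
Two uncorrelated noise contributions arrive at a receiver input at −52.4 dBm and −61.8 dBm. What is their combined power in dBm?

Convert to linear, add, convert back:
P₁ = 5.75×10⁻⁹ W, P₂ = 6.61×10⁻¹⁰ W
P_tot = 6.42×10⁻⁹ W → 10 log₁₀(P_tot / 10⁻³) = −51.9 dBm

−51.9 dBm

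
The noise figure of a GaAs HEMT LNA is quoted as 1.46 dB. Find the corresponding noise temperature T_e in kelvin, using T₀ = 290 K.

116 K

F = 10^(1.46/10) = 1.39959
T_e = (F − 1)·T₀ = (1.39959 − 1) × 290 = 116 K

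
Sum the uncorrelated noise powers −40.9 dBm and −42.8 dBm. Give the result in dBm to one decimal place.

Convert to linear, add, convert back:
P₁ = 8.13×10⁻⁸ W, P₂ = 5.25×10⁻⁸ W
P_tot = 1.34×10⁻⁷ W → 10 log₁₀(P_tot / 10⁻³) = −38.7 dBm

−38.7 dBm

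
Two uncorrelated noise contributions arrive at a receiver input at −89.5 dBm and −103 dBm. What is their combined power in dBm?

−89.3 dBm

Convert to linear, add, convert back:
P₁ = 1.12×10⁻¹² W, P₂ = 5.01×10⁻¹⁴ W
P_tot = 1.17×10⁻¹² W → 10 log₁₀(P_tot / 10⁻³) = −89.3 dBm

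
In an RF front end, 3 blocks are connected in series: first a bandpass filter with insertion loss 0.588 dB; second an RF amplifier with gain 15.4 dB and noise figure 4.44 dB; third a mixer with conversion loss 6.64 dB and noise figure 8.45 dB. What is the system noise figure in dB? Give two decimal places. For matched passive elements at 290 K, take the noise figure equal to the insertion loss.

Convert to linear (a loss of L dB is a gain of −L dB): F_i = 10^(NF_i/10), G_i = 10^(G_i,dB/10)
  Stage 1: F_1 = 10^(0.588/10) = 1.145, G_1 = 10^(−0.588/10) = 0.8734
  Stage 2: F_2 = 10^(4.44/10) = 2.780, G_2 = 10^(15.4/10) = 34.67
  Stage 3: F_3 = 10^(8.45/10) = 6.998, G_3 = 10^(−6.64/10) = 0.2168
Friis cascade:
  F = 1.145 + (2.780 − 1)/0.8734 + (6.998 − 1)/30.28 = 3.381
NF = 10 log₁₀(3.381) = 5.29 dB

5.29 dB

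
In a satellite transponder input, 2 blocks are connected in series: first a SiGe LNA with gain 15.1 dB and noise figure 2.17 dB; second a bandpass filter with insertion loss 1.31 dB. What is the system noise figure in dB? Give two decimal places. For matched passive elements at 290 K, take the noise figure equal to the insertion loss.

2.20 dB

Convert to linear (a loss of L dB is a gain of −L dB): F_i = 10^(NF_i/10), G_i = 10^(G_i,dB/10)
  Stage 1: F_1 = 10^(2.17/10) = 1.648, G_1 = 10^(15.1/10) = 32.36
  Stage 2: F_2 = 10^(1.31/10) = 1.352, G_2 = 10^(−1.31/10) = 0.7396
Friis cascade:
  F = 1.648 + (1.352 − 1)/32.36 = 1.659
NF = 10 log₁₀(1.659) = 2.20 dB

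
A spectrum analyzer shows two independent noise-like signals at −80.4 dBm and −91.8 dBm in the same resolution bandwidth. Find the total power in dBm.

−80.1 dBm

Convert to linear, add, convert back:
P₁ = 9.12×10⁻¹² W, P₂ = 6.61×10⁻¹³ W
P_tot = 9.78×10⁻¹² W → 10 log₁₀(P_tot / 10⁻³) = −80.1 dBm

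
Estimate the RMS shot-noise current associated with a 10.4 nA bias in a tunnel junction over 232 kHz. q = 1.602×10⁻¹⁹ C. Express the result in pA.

27.8 pA

I_n = √(2qI·B)
2qI·B = 2 × 1.602×10⁻¹⁹ × 1.04×10⁻⁸ × 2.32×10⁵ = 7.73×10⁻²² A²
I_n = √(7.73×10⁻²²) = 2.78×10⁻¹¹ A = 27.8 pA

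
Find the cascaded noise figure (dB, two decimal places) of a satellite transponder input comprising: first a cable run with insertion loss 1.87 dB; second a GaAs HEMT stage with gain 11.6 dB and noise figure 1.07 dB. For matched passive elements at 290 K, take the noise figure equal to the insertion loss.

2.94 dB

Convert to linear (a loss of L dB is a gain of −L dB): F_i = 10^(NF_i/10), G_i = 10^(G_i,dB/10)
  Stage 1: F_1 = 10^(1.87/10) = 1.538, G_1 = 10^(−1.87/10) = 0.6501
  Stage 2: F_2 = 10^(1.07/10) = 1.279, G_2 = 10^(11.6/10) = 14.45
Friis cascade:
  F = 1.538 + (1.279 − 1)/0.6501 = 1.968
NF = 10 log₁₀(1.968) = 2.94 dB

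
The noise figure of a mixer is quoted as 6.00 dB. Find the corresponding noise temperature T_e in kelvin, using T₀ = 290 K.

F = 10^(6.00/10) = 3.98107
T_e = (F − 1)·T₀ = (3.98107 − 1) × 290 = 865 K

865 K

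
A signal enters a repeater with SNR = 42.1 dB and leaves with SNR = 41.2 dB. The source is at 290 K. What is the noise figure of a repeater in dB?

NF (dB) = SNR_in(dB) − SNR_out(dB) when the source is at T₀
NF = 42.1 − 41.2 = 0.9 dB

0.9 dB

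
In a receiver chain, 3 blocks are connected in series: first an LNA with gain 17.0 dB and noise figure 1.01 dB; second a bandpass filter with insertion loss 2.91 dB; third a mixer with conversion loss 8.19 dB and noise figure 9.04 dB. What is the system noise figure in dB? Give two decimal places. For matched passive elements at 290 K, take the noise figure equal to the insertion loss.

Convert to linear (a loss of L dB is a gain of −L dB): F_i = 10^(NF_i/10), G_i = 10^(G_i,dB/10)
  Stage 1: F_1 = 10^(1.01/10) = 1.262, G_1 = 10^(17.0/10) = 50.12
  Stage 2: F_2 = 10^(2.91/10) = 1.954, G_2 = 10^(−2.91/10) = 0.5117
  Stage 3: F_3 = 10^(9.04/10) = 8.017, G_3 = 10^(−8.19/10) = 0.1517
Friis cascade:
  F = 1.262 + (1.954 − 1)/50.12 + (8.017 − 1)/25.64 = 1.554
NF = 10 log₁₀(1.554) = 1.92 dB

1.92 dB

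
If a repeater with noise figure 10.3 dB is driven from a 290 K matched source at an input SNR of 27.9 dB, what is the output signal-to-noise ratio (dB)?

By definition F = SNR_in/SNR_out, so in dB: SNR_out = SNR_in − NF
SNR_out = 27.9 − 10.3 = 17.6 dB

17.6 dB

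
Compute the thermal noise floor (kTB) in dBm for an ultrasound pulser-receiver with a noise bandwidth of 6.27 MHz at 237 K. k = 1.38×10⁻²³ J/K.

P_n = kTB = 1.38×10⁻²³ × 237 × 6.27×10⁶ = 2.05×10⁻¹⁴ W
In dBm: 10 log₁₀(2.05×10⁻¹⁴ / 10⁻³) = −106.9 dBm

−106.9 dBm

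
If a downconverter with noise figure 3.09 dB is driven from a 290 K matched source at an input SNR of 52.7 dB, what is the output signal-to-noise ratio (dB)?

By definition F = SNR_in/SNR_out, so in dB: SNR_out = SNR_in − NF
SNR_out = 52.7 − 3.09 = 49.61 dB

49.61 dB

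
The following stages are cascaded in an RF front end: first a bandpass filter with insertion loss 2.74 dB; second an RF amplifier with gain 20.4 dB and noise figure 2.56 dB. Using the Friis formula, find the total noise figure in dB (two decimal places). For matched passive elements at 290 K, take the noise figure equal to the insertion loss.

Convert to linear (a loss of L dB is a gain of −L dB): F_i = 10^(NF_i/10), G_i = 10^(G_i,dB/10)
  Stage 1: F_1 = 10^(2.74/10) = 1.879, G_1 = 10^(−2.74/10) = 0.5321
  Stage 2: F_2 = 10^(2.56/10) = 1.803, G_2 = 10^(20.4/10) = 109.6
Friis cascade:
  F = 1.879 + (1.803 − 1)/0.5321 = 3.388
NF = 10 log₁₀(3.388) = 5.30 dB

5.30 dB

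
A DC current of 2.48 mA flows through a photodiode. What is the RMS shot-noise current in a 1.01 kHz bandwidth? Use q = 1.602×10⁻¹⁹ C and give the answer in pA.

I_n = √(2qI·B)
2qI·B = 2 × 1.602×10⁻¹⁹ × 2.48×10⁻³ × 1.01×10³ = 8.03×10⁻¹⁹ A²
I_n = √(8.03×10⁻¹⁹) = 8.96×10⁻¹⁰ A = 896 pA

896 pA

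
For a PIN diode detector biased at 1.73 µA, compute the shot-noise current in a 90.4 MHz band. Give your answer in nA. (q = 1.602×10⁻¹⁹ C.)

I_n = √(2qI·B)
2qI·B = 2 × 1.602×10⁻¹⁹ × 1.73×10⁻⁶ × 9.04×10⁷ = 5.01×10⁻¹⁷ A²
I_n = √(5.01×10⁻¹⁷) = 7.08×10⁻⁹ A = 7.08 nA

7.08 nA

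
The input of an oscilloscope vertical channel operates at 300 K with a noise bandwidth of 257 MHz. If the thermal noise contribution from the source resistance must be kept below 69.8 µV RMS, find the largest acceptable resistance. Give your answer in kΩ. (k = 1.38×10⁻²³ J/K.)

Johnson–Nyquist: V_n = √(4kTRB) ⇒ R = V_n² / (4kTB)
4kTB = 4 × 1.38×10⁻²³ × 300 × 2.57×10⁸ = 4.26×10⁻¹²
R = (6.98×10⁻⁵)² / 4.26×10⁻¹² = 1.14×10³ Ω = 1.14 kΩ

1.14 kΩ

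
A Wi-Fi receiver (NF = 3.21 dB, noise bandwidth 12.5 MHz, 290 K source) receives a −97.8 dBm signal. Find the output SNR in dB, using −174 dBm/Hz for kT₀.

2.0 dB

Noise floor: N = −174 + 10 log₁₀(B) + NF
10 log₁₀(1.25×10⁷) = 70.97 dB
N = −174 + 70.97 + 3.21 = −99.82 dBm
SNR = P_sig − N = −97.8 − (−99.82) = 2.02 dB → 2.0 dB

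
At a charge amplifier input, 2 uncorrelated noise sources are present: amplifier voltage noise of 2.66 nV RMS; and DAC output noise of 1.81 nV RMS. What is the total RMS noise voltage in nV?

3.22 nV

Uncorrelated sources add in power (mean-square): V_tot = √(ΣV_i²)
V_tot = √[(2.66×10⁻⁹)² + (1.81×10⁻⁹)²] = 3.22×10⁻⁹ V = 3.22 nV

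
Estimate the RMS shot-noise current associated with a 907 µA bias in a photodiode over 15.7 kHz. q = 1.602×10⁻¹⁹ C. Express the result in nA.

2.14 nA

I_n = √(2qI·B)
2qI·B = 2 × 1.602×10⁻¹⁹ × 9.07×10⁻⁴ × 1.57×10⁴ = 4.56×10⁻¹⁸ A²
I_n = √(4.56×10⁻¹⁸) = 2.14×10⁻⁹ A = 2.14 nA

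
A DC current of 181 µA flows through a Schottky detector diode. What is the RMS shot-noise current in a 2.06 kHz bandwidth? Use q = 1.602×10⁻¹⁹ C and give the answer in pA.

346 pA

I_n = √(2qI·B)
2qI·B = 2 × 1.602×10⁻¹⁹ × 1.81×10⁻⁴ × 2.06×10³ = 1.19×10⁻¹⁹ A²
I_n = √(1.19×10⁻¹⁹) = 3.46×10⁻¹⁰ A = 346 pA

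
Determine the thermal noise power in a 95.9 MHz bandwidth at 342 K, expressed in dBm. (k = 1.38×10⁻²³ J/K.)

−93.4 dBm

P_n = kTB = 1.38×10⁻²³ × 342 × 9.59×10⁷ = 4.53×10⁻¹³ W
In dBm: 10 log₁₀(4.53×10⁻¹³ / 10⁻³) = −93.4 dBm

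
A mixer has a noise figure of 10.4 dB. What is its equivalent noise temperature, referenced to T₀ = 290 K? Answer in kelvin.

2890 K

F = 10^(10.4/10) = 10.9648
T_e = (F − 1)·T₀ = (10.9648 − 1) × 290 = 2890 K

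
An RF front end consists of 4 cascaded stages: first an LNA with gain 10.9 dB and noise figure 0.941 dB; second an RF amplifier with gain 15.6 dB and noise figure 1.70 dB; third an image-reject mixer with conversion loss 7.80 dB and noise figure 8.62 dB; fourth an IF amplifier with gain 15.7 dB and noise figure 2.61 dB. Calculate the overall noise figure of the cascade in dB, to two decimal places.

1.16 dB

Convert to linear (a loss of L dB is a gain of −L dB): F_i = 10^(NF_i/10), G_i = 10^(G_i,dB/10)
  Stage 1: F_1 = 10^(0.941/10) = 1.242, G_1 = 10^(10.9/10) = 12.30
  Stage 2: F_2 = 10^(1.70/10) = 1.479, G_2 = 10^(15.6/10) = 36.31
  Stage 3: F_3 = 10^(8.62/10) = 7.278, G_3 = 10^(−7.80/10) = 0.1660
  Stage 4: F_4 = 10^(2.61/10) = 1.824, G_4 = 10^(15.7/10) = 37.15
Friis cascade:
  F = 1.242 + (1.479 − 1)/12.30 + (7.278 − 1)/446.7 + (1.824 − 1)/74.13 = 1.306
NF = 10 log₁₀(1.306) = 1.16 dB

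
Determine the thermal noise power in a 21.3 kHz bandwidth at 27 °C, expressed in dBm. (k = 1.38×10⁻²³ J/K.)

−130.5 dBm

T = 27 °C + 273.15 = 300.15 K
P_n = kTB = 1.38×10⁻²³ × 300.15 × 2.13×10⁴ = 8.82×10⁻¹⁷ W
In dBm: 10 log₁₀(8.82×10⁻¹⁷ / 10⁻³) = −130.5 dBm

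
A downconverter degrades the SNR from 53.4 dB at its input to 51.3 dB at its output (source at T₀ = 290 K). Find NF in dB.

NF (dB) = SNR_in(dB) − SNR_out(dB) when the source is at T₀
NF = 53.4 − 51.3 = 2.1 dB

2.1 dB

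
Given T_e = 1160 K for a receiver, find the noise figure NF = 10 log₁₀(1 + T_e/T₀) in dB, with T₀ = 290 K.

F = 1 + T_e/T₀ = 1 + 1160/290 = 5
NF = 10 log₁₀(5) = 6.99 dB

6.99 dB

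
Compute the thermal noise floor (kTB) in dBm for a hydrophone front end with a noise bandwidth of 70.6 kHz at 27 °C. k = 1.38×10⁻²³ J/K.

T = 27 °C + 273.15 = 300.15 K
P_n = kTB = 1.38×10⁻²³ × 300.15 × 7.06×10⁴ = 2.92×10⁻¹⁶ W
In dBm: 10 log₁₀(2.92×10⁻¹⁶ / 10⁻³) = −125.3 dBm

−125.3 dBm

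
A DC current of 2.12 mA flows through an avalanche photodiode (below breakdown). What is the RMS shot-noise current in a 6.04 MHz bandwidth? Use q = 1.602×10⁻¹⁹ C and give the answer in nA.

64.1 nA

I_n = √(2qI·B)
2qI·B = 2 × 1.602×10⁻¹⁹ × 2.12×10⁻³ × 6.04×10⁶ = 4.10×10⁻¹⁵ A²
I_n = √(4.10×10⁻¹⁵) = 6.41×10⁻⁸ A = 64.1 nA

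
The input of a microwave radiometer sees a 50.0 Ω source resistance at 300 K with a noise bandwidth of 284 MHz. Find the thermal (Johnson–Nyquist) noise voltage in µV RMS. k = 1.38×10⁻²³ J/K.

V_n = √(4kTRB)
4kTRB = 4 × 1.38×10⁻²³ × 300 × 5.00×10¹ × 2.84×10⁸ = 2.35×10⁻¹⁰ V²
V_n = √(2.35×10⁻¹⁰) = 1.53×10⁻⁵ V = 15.3 µV

15.3 µV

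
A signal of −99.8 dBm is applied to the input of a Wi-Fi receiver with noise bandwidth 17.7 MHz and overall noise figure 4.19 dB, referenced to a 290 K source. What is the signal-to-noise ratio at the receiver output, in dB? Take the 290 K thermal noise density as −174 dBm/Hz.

−2.5 dB

Noise floor: N = −174 + 10 log₁₀(B) + NF
10 log₁₀(1.77×10⁷) = 72.48 dB
N = −174 + 72.48 + 4.19 = −97.33 dBm
SNR = P_sig − N = −99.8 − (−97.33) = −2.47 dB → −2.5 dB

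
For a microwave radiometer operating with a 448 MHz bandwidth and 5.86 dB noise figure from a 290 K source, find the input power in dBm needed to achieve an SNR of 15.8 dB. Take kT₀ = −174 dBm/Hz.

−65.8 dBm

Sensitivity = −174 + 10 log₁₀(B) + NF + SNR_min
= −174 + 86.51 + 5.86 + 15.8
= −65.83 dBm → −65.8 dBm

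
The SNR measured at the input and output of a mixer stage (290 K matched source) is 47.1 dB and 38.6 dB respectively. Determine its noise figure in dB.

NF (dB) = SNR_in(dB) − SNR_out(dB) when the source is at T₀
NF = 47.1 − 38.6 = 8.5 dB

8.5 dB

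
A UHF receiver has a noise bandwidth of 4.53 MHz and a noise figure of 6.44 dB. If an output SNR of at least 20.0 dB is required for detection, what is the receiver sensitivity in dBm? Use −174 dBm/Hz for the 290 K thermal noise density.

Sensitivity = −174 + 10 log₁₀(B) + NF + SNR_min
= −174 + 66.56 + 6.44 + 20.0
= −81.00 dBm → −81.0 dBm

−81.0 dBm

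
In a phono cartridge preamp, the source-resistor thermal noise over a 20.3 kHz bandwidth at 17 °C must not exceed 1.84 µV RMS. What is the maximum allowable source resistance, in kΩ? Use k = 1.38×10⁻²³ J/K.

10.4 kΩ

T = 17 °C + 273.15 = 290.15 K
Johnson–Nyquist: V_n = √(4kTRB) ⇒ R = V_n² / (4kTB)
4kTB = 4 × 1.38×10⁻²³ × 290.15 × 2.03×10⁴ = 3.25×10⁻¹⁶
R = (1.84×10⁻⁶)² / 3.25×10⁻¹⁶ = 1.04×10⁴ Ω = 10.4 kΩ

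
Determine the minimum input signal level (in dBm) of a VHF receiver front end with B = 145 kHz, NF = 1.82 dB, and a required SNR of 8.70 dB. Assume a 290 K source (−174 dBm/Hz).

Sensitivity = −174 + 10 log₁₀(B) + NF + SNR_min
= −174 + 51.61 + 1.82 + 8.70
= −111.87 dBm → −111.9 dBm

−111.9 dBm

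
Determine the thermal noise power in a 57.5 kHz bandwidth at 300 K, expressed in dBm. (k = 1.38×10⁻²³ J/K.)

−126.2 dBm

P_n = kTB = 1.38×10⁻²³ × 300 × 5.75×10⁴ = 2.38×10⁻¹⁶ W
In dBm: 10 log₁₀(2.38×10⁻¹⁶ / 10⁻³) = −126.2 dBm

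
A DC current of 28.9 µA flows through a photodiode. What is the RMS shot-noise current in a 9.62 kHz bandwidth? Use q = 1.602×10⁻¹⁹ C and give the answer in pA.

I_n = √(2qI·B)
2qI·B = 2 × 1.602×10⁻¹⁹ × 2.89×10⁻⁵ × 9.62×10³ = 8.91×10⁻²⁰ A²
I_n = √(8.91×10⁻²⁰) = 2.98×10⁻¹⁰ A = 298 pA

298 pA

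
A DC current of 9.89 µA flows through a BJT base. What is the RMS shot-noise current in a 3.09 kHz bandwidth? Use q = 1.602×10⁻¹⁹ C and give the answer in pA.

I_n = √(2qI·B)
2qI·B = 2 × 1.602×10⁻¹⁹ × 9.89×10⁻⁶ × 3.09×10³ = 9.79×10⁻²¹ A²
I_n = √(9.79×10⁻²¹) = 9.90×10⁻¹¹ A = 99.0 pA

99.0 pA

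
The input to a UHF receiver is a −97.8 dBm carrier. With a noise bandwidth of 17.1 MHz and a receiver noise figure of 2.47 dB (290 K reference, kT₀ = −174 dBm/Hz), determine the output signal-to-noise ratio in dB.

1.4 dB

Noise floor: N = −174 + 10 log₁₀(B) + NF
10 log₁₀(1.71×10⁷) = 72.33 dB
N = −174 + 72.33 + 2.47 = −99.20 dBm
SNR = P_sig − N = −97.8 − (−99.20) = 1.40 dB → 1.4 dB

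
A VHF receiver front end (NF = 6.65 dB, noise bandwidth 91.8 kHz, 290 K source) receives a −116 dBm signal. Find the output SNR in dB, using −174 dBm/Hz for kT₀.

1.7 dB

Noise floor: N = −174 + 10 log₁₀(B) + NF
10 log₁₀(9.18×10⁴) = 49.63 dB
N = −174 + 49.63 + 6.65 = −117.72 dBm
SNR = P_sig − N = −116 − (−117.72) = 1.72 dB → 1.7 dB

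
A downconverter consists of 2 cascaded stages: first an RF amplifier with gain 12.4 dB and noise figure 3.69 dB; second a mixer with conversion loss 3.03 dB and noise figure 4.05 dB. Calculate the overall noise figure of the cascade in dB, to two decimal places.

Convert to linear (a loss of L dB is a gain of −L dB): F_i = 10^(NF_i/10), G_i = 10^(G_i,dB/10)
  Stage 1: F_1 = 10^(3.69/10) = 2.339, G_1 = 10^(12.4/10) = 17.38
  Stage 2: F_2 = 10^(4.05/10) = 2.541, G_2 = 10^(−3.03/10) = 0.4977
Friis cascade:
  F = 2.339 + (2.541 − 1)/17.38 = 2.428
NF = 10 log₁₀(2.428) = 3.85 dB

3.85 dB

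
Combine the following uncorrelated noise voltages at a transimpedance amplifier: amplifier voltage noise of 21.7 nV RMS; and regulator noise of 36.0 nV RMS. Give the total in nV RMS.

Uncorrelated sources add in power (mean-square): V_tot = √(ΣV_i²)
V_tot = √[(2.17×10⁻⁸)² + (3.60×10⁻⁸)²] = 4.20×10⁻⁸ V = 42.0 nV

42.0 nV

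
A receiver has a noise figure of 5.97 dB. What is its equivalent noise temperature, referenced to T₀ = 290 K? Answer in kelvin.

F = 10^(5.97/10) = 3.95367
T_e = (F − 1)·T₀ = (3.95367 − 1) × 290 = 857 K

857 K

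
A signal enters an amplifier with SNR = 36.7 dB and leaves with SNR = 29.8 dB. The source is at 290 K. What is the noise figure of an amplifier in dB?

NF (dB) = SNR_in(dB) − SNR_out(dB) when the source is at T₀
NF = 36.7 − 29.8 = 6.9 dB

6.9 dB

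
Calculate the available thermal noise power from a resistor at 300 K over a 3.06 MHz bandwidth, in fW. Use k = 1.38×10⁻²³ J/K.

P_n = kTB = 1.38×10⁻²³ × 300 × 3.06×10⁶ = 1.27×10⁻¹⁴ W = 12.7 fW

12.7 fW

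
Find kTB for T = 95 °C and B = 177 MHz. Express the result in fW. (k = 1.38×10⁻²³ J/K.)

T = 95 °C + 273.15 = 368.15 K
P_n = kTB = 1.38×10⁻²³ × 368.15 × 1.77×10⁸ = 8.99×10⁻¹³ W = 899 fW

899 fW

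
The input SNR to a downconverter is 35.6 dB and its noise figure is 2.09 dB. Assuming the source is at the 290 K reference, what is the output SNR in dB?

33.51 dB

By definition F = SNR_in/SNR_out, so in dB: SNR_out = SNR_in − NF
SNR_out = 35.6 − 2.09 = 33.51 dB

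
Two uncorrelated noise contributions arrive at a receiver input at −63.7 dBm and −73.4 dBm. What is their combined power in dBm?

Convert to linear, add, convert back:
P₁ = 4.27×10⁻¹⁰ W, P₂ = 4.57×10⁻¹¹ W
P_tot = 4.72×10⁻¹⁰ W → 10 log₁₀(P_tot / 10⁻³) = −63.3 dBm

−63.3 dBm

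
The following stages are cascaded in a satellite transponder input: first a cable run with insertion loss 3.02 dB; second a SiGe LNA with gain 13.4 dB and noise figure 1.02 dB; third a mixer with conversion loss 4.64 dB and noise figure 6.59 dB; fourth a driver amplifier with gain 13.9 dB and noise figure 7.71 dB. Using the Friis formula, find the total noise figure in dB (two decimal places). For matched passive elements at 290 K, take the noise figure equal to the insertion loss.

Convert to linear (a loss of L dB is a gain of −L dB): F_i = 10^(NF_i/10), G_i = 10^(G_i,dB/10)
  Stage 1: F_1 = 10^(3.02/10) = 2.004, G_1 = 10^(−3.02/10) = 0.4989
  Stage 2: F_2 = 10^(1.02/10) = 1.265, G_2 = 10^(13.4/10) = 21.88
  Stage 3: F_3 = 10^(6.59/10) = 4.560, G_3 = 10^(−4.64/10) = 0.3436
  Stage 4: F_4 = 10^(7.71/10) = 5.902, G_4 = 10^(13.9/10) = 24.55
Friis cascade:
  F = 2.004 + (1.265 − 1)/0.4989 + (4.560 − 1)/10.91 + (5.902 − 1)/3.750 = 4.169
NF = 10 log₁₀(4.169) = 6.20 dB

6.20 dB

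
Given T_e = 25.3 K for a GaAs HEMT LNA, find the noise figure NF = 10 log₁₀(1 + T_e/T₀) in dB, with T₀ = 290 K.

F = 1 + T_e/T₀ = 1 + 25.3/290 = 1.08724
NF = 10 log₁₀(1.08724) = 0.363 dB

0.363 dB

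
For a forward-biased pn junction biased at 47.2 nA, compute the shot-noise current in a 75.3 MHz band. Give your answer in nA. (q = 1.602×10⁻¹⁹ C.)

1.07 nA

I_n = √(2qI·B)
2qI·B = 2 × 1.602×10⁻¹⁹ × 4.72×10⁻⁸ × 7.53×10⁷ = 1.14×10⁻¹⁸ A²
I_n = √(1.14×10⁻¹⁸) = 1.07×10⁻⁹ A = 1.07 nA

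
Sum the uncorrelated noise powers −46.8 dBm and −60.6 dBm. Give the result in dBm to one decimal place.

Convert to linear, add, convert back:
P₁ = 2.09×10⁻⁸ W, P₂ = 8.71×10⁻¹⁰ W
P_tot = 2.18×10⁻⁸ W → 10 log₁₀(P_tot / 10⁻³) = −46.6 dBm

−46.6 dBm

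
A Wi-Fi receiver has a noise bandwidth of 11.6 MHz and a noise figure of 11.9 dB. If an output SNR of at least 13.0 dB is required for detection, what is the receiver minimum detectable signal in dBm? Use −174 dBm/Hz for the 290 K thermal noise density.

Sensitivity = −174 + 10 log₁₀(B) + NF + SNR_min
= −174 + 70.64 + 11.9 + 13.0
= −78.46 dBm → −78.5 dBm

−78.5 dBm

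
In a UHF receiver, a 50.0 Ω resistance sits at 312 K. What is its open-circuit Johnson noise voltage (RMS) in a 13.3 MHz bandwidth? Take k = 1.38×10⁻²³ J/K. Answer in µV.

V_n = √(4kTRB)
4kTRB = 4 × 1.38×10⁻²³ × 312 × 5.00×10¹ × 1.33×10⁷ = 1.15×10⁻¹¹ V²
V_n = √(1.15×10⁻¹¹) = 3.38×10⁻⁶ V = 3.38 µV

3.38 µV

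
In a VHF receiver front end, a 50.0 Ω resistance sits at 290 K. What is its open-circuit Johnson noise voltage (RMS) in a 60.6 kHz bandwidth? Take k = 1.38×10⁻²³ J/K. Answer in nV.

V_n = √(4kTRB)
4kTRB = 4 × 1.38×10⁻²³ × 290 × 5.00×10¹ × 6.06×10⁴ = 4.85×10⁻¹⁴ V²
V_n = √(4.85×10⁻¹⁴) = 2.20×10⁻⁷ V = 220 nV

220 nV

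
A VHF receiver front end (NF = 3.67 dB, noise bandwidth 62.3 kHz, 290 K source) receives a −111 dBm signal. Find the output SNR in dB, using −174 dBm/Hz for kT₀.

11.4 dB

Noise floor: N = −174 + 10 log₁₀(B) + NF
10 log₁₀(6.23×10⁴) = 47.94 dB
N = −174 + 47.94 + 3.67 = −122.39 dBm
SNR = P_sig − N = −111 − (−122.39) = 11.39 dB → 11.4 dB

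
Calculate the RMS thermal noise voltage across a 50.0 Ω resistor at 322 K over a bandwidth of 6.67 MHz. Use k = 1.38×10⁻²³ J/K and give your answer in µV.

V_n = √(4kTRB)
4kTRB = 4 × 1.38×10⁻²³ × 322 × 5.00×10¹ × 6.67×10⁶ = 5.93×10⁻¹² V²
V_n = √(5.93×10⁻¹²) = 2.43×10⁻⁶ V = 2.43 µV

2.43 µV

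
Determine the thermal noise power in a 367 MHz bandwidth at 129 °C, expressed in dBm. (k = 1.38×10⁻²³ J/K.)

−86.9 dBm

T = 129 °C + 273.15 = 402.15 K
P_n = kTB = 1.38×10⁻²³ × 402.15 × 3.67×10⁸ = 2.04×10⁻¹² W
In dBm: 10 log₁₀(2.04×10⁻¹² / 10⁻³) = −86.9 dBm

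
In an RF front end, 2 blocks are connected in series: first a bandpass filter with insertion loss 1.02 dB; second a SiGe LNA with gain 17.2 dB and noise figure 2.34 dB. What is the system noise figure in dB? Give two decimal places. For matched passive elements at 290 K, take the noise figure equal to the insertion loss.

Convert to linear (a loss of L dB is a gain of −L dB): F_i = 10^(NF_i/10), G_i = 10^(G_i,dB/10)
  Stage 1: F_1 = 10^(1.02/10) = 1.265, G_1 = 10^(−1.02/10) = 0.7907
  Stage 2: F_2 = 10^(2.34/10) = 1.714, G_2 = 10^(17.2/10) = 52.48
Friis cascade:
  F = 1.265 + (1.714 − 1)/0.7907 = 2.168
NF = 10 log₁₀(2.168) = 3.36 dB

3.36 dB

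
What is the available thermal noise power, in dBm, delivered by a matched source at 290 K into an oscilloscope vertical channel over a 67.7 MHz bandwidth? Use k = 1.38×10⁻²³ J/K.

−95.7 dBm

P_n = kTB = 1.38×10⁻²³ × 290 × 6.77×10⁷ = 2.71×10⁻¹³ W
In dBm: 10 log₁₀(2.71×10⁻¹³ / 10⁻³) = −95.7 dBm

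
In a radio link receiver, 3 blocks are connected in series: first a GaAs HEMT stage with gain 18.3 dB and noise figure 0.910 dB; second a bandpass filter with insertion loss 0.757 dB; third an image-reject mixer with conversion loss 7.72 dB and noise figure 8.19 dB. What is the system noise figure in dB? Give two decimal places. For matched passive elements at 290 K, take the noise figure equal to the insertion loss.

Convert to linear (a loss of L dB is a gain of −L dB): F_i = 10^(NF_i/10), G_i = 10^(G_i,dB/10)
  Stage 1: F_1 = 10^(0.910/10) = 1.233, G_1 = 10^(18.3/10) = 67.61
  Stage 2: F_2 = 10^(0.757/10) = 1.190, G_2 = 10^(−0.757/10) = 0.8400
  Stage 3: F_3 = 10^(8.19/10) = 6.592, G_3 = 10^(−7.72/10) = 0.1690
Friis cascade:
  F = 1.233 + (1.190 − 1)/67.61 + (6.592 − 1)/56.79 = 1.334
NF = 10 log₁₀(1.334) = 1.25 dB

1.25 dB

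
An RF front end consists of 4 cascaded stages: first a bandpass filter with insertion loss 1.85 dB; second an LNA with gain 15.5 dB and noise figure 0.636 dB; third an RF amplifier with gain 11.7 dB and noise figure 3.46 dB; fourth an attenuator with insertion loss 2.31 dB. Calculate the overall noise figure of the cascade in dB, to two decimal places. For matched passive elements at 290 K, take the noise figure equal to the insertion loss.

2.62 dB

Convert to linear (a loss of L dB is a gain of −L dB): F_i = 10^(NF_i/10), G_i = 10^(G_i,dB/10)
  Stage 1: F_1 = 10^(1.85/10) = 1.531, G_1 = 10^(−1.85/10) = 0.6531
  Stage 2: F_2 = 10^(0.636/10) = 1.158, G_2 = 10^(15.5/10) = 35.48
  Stage 3: F_3 = 10^(3.46/10) = 2.218, G_3 = 10^(11.7/10) = 14.79
  Stage 4: F_4 = 10^(2.31/10) = 1.702, G_4 = 10^(−2.31/10) = 0.5875
Friis cascade:
  F = 1.531 + (1.158 − 1)/0.6531 + (2.218 − 1)/23.17 + (1.702 − 1)/342.8 = 1.827
NF = 10 log₁₀(1.827) = 2.62 dB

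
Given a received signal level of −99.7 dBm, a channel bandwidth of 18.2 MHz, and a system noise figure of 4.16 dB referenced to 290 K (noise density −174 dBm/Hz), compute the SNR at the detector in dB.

−2.5 dB

Noise floor: N = −174 + 10 log₁₀(B) + NF
10 log₁₀(1.82×10⁷) = 72.6 dB
N = −174 + 72.6 + 4.16 = −97.24 dBm
SNR = P_sig − N = −99.7 − (−97.24) = −2.46 dB → −2.5 dB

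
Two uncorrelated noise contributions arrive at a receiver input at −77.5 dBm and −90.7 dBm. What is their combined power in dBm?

Convert to linear, add, convert back:
P₁ = 1.78×10⁻¹¹ W, P₂ = 8.51×10⁻¹³ W
P_tot = 1.86×10⁻¹¹ W → 10 log₁₀(P_tot / 10⁻³) = −77.3 dBm

−77.3 dBm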